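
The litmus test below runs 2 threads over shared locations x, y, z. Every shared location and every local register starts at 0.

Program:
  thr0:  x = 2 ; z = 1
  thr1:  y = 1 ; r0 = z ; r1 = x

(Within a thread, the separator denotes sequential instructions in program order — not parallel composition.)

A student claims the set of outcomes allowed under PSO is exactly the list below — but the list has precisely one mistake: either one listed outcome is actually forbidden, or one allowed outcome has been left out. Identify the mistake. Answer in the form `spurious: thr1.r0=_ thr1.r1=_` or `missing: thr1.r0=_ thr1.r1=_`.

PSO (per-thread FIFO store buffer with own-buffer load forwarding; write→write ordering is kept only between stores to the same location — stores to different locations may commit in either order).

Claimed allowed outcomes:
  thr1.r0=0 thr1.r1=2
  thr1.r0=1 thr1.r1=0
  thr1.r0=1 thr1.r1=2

outcome vector order: (thr1.r0,thr1.r1)
[PSO] allowed = {00; 02; 10; 12}
PSO∖claimed = {00}

missing: thr1.r0=0 thr1.r1=0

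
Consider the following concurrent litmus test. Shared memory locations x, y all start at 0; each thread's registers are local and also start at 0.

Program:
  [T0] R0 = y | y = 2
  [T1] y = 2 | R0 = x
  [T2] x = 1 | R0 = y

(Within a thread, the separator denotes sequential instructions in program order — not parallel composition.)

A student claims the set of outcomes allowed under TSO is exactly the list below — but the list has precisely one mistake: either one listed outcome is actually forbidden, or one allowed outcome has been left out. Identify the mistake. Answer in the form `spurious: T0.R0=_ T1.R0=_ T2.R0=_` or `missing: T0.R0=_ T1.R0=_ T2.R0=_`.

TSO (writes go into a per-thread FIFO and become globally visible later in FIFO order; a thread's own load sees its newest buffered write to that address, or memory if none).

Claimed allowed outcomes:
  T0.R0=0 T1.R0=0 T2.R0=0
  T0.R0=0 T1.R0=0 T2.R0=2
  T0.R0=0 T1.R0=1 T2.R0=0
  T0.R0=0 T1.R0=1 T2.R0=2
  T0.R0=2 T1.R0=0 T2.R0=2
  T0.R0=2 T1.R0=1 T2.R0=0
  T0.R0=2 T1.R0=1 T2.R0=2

outcome vector order: (T0.R0,T1.R0,T2.R0)
[TSO] allowed = {000, 002, 010, 012, 200, 202, 210, 212}
TSO∖claimed = {200}

missing: T0.R0=2 T1.R0=0 T2.R0=0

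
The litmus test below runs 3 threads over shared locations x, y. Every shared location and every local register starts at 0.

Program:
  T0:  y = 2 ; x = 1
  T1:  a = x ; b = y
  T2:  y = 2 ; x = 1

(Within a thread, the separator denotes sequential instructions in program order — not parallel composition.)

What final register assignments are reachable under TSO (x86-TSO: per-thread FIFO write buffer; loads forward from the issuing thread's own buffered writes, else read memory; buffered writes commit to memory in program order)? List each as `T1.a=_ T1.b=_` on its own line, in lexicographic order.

outcome vector order: (T1.a,T1.b)
|TSO outcomes| = 3

T1.a=0 T1.b=0
T1.a=0 T1.b=2
T1.a=1 T1.b=2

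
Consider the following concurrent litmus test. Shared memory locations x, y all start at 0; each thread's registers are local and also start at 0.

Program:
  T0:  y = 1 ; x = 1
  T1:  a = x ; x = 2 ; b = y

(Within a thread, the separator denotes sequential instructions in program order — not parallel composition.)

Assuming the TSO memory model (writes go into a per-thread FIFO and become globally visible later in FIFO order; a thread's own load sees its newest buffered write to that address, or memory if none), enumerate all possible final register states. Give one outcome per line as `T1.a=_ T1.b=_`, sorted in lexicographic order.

outcome vector order: (T1.a,T1.b)
|TSO outcomes| = 3

T1.a=0 T1.b=0
T1.a=0 T1.b=1
T1.a=1 T1.b=1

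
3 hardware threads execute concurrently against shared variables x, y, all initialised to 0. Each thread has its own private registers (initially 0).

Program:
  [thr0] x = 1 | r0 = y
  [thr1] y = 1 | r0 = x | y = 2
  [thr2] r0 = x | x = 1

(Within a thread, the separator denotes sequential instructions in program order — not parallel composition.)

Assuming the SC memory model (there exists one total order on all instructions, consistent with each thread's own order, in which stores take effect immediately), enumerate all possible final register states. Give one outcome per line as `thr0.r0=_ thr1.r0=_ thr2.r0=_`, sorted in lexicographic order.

thr0.r0=0 thr1.r0=1 thr2.r0=0
thr0.r0=0 thr1.r0=1 thr2.r0=1
thr0.r0=1 thr1.r0=0 thr2.r0=0
thr0.r0=1 thr1.r0=0 thr2.r0=1
thr0.r0=1 thr1.r0=1 thr2.r0=0
thr0.r0=1 thr1.r0=1 thr2.r0=1
thr0.r0=2 thr1.r0=0 thr2.r0=0
thr0.r0=2 thr1.r0=0 thr2.r0=1
thr0.r0=2 thr1.r0=1 thr2.r0=0
thr0.r0=2 thr1.r0=1 thr2.r0=1

outcome vector order: (thr0.r0,thr1.r0,thr2.r0)
|SC outcomes| = 10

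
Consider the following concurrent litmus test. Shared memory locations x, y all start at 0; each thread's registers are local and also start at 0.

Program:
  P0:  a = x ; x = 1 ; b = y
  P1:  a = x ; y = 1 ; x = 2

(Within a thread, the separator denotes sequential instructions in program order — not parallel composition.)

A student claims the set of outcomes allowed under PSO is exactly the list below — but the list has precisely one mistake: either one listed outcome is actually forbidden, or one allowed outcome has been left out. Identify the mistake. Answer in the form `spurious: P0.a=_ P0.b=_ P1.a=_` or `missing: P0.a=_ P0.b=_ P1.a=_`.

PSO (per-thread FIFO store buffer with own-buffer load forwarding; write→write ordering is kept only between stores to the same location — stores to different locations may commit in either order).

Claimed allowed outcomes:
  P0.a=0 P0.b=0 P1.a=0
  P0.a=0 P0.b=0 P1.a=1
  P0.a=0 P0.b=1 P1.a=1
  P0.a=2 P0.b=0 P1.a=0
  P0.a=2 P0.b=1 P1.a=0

missing: P0.a=0 P0.b=1 P1.a=0

outcome vector order: (P0.a,P0.b,P1.a)
[PSO] allowed = {000 001 010 011 200 210}
PSO∖claimed = {010}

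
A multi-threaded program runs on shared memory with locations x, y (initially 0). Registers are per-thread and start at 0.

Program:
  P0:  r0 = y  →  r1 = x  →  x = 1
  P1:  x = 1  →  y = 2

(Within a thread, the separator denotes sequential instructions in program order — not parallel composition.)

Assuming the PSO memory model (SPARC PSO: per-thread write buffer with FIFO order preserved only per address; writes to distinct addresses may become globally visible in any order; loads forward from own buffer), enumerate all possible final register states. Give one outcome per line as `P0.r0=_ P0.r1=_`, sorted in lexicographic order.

outcome vector order: (P0.r0,P0.r1)
|PSO outcomes| = 4

P0.r0=0 P0.r1=0
P0.r0=0 P0.r1=1
P0.r0=2 P0.r1=0
P0.r0=2 P0.r1=1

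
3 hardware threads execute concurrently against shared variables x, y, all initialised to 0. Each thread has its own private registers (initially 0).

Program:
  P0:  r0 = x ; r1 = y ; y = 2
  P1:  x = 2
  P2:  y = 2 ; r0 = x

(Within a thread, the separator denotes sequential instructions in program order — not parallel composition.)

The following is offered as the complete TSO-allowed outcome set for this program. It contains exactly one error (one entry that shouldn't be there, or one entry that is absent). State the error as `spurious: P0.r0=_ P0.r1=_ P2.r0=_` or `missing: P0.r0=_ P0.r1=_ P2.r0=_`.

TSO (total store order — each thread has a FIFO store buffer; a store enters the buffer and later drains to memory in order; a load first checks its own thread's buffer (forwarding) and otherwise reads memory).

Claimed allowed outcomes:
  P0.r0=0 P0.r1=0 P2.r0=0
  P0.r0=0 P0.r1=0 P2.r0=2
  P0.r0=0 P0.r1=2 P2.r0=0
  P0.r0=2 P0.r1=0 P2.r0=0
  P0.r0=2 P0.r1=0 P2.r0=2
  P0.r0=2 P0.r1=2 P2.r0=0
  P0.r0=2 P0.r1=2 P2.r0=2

outcome vector order: (P0.r0,P0.r1,P2.r0)
under TSO → (0,0,0) (0,0,2) (0,2,0) (0,2,2) (2,0,0) (2,0,2) (2,2,0) (2,2,2)
TSO∖claimed = {(0,2,2)}

missing: P0.r0=0 P0.r1=2 P2.r0=2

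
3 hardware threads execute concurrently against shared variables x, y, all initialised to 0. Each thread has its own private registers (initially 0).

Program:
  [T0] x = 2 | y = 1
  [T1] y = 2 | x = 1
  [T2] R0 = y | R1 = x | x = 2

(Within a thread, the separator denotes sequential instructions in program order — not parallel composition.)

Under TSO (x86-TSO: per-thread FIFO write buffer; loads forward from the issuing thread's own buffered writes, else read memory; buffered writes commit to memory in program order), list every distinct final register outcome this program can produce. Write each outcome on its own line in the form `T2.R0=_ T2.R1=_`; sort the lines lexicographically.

T2.R0=0 T2.R1=0
T2.R0=0 T2.R1=1
T2.R0=0 T2.R1=2
T2.R0=1 T2.R1=1
T2.R0=1 T2.R1=2
T2.R0=2 T2.R1=0
T2.R0=2 T2.R1=1
T2.R0=2 T2.R1=2

outcome vector order: (T2.R0,T2.R1)
|TSO outcomes| = 8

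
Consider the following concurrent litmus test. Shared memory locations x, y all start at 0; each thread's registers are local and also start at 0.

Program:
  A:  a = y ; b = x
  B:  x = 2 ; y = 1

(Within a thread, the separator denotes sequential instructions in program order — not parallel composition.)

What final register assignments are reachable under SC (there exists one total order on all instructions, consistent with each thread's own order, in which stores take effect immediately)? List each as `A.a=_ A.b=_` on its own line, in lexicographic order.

outcome vector order: (A.a,A.b)
|SC outcomes| = 3

A.a=0 A.b=0
A.a=0 A.b=2
A.a=1 A.b=2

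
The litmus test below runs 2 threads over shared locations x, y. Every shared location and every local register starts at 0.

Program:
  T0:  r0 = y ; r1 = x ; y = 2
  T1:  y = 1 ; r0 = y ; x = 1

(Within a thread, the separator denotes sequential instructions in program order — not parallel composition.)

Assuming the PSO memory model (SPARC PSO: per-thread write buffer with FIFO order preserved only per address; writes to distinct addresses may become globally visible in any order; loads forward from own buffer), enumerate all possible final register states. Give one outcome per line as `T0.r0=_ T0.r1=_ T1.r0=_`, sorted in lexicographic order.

T0.r0=0 T0.r1=0 T1.r0=1
T0.r0=0 T0.r1=0 T1.r0=2
T0.r0=0 T0.r1=1 T1.r0=1
T0.r0=1 T0.r1=0 T1.r0=1
T0.r0=1 T0.r1=0 T1.r0=2
T0.r0=1 T0.r1=1 T1.r0=1

outcome vector order: (T0.r0,T0.r1,T1.r0)
|PSO outcomes| = 6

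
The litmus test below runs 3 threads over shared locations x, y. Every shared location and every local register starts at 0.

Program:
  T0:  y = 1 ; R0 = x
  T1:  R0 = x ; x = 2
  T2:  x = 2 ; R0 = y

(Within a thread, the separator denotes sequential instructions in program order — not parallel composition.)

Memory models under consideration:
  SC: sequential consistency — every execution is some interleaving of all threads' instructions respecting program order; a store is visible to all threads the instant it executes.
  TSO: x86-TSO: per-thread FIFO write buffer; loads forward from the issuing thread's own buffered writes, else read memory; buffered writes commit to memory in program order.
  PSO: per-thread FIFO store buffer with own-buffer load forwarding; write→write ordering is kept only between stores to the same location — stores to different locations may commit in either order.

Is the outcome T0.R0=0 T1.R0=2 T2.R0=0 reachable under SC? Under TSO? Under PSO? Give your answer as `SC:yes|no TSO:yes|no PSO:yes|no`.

outcome vector order: (T0.R0,T1.R0,T2.R0)
SC (6): (0,0,1) (0,2,1) (2,0,0) (2,0,1) (2,2,0) (2,2,1)
TSO (8): (0,0,0) (0,0,1) (0,2,0) (0,2,1) (2,0,0) (2,0,1) (2,2,0) (2,2,1)
PSO (8): (0,0,0) (0,0,1) (0,2,0) (0,2,1) (2,0,0) (2,0,1) (2,2,0) (2,2,1)
target (0,2,0) ∈ {TSO,PSO}

SC:no TSO:yes PSO:yes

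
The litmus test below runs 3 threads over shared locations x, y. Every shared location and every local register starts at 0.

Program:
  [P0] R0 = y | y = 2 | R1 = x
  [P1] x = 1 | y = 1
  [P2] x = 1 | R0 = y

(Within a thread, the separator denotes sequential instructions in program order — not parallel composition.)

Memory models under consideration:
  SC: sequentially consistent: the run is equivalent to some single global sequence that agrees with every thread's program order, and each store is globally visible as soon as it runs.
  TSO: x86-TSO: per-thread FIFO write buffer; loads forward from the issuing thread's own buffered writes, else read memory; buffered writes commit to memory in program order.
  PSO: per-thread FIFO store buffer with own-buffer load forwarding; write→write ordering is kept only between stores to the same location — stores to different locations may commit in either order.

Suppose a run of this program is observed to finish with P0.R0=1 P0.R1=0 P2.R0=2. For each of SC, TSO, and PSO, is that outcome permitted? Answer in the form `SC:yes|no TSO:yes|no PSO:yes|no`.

SC:no TSO:no PSO:yes

outcome vector order: (P0.R0,P0.R1,P2.R0)
SC (8): 001, 002, 010, 011, 012, 110, 111, 112
TSO (9): 000, 001, 002, 010, 011, 012, 110, 111, 112
PSO (12): 000, 001, 002, 010, 011, 012, 100, 101, 102, 110, 111, 112
target 102 ∈ {PSO}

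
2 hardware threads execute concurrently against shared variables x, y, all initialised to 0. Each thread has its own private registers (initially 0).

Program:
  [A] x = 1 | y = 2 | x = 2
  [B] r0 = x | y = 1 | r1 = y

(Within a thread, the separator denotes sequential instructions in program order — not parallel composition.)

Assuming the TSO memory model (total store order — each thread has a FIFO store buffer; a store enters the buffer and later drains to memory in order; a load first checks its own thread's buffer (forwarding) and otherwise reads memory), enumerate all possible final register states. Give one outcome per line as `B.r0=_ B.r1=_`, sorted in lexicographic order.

outcome vector order: (B.r0,B.r1)
|TSO outcomes| = 5

B.r0=0 B.r1=1
B.r0=0 B.r1=2
B.r0=1 B.r1=1
B.r0=1 B.r1=2
B.r0=2 B.r1=1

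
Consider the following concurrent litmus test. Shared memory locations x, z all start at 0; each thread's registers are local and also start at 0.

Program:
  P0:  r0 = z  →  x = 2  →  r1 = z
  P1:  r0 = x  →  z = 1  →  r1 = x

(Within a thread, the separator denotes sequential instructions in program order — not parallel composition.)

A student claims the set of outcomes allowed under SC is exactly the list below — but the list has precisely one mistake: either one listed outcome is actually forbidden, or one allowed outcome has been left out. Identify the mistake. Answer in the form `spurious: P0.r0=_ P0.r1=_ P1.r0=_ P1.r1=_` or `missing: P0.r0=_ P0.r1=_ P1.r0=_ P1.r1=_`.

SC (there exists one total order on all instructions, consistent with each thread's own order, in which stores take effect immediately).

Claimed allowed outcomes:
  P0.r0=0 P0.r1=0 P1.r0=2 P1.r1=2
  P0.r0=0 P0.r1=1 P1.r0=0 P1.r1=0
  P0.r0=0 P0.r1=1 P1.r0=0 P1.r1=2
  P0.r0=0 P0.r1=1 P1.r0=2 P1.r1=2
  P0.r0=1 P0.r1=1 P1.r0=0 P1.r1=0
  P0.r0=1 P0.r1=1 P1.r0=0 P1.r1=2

outcome vector order: (P0.r0,P0.r1,P1.r0,P1.r1)
SC (7): (0,0,0,2), (0,0,2,2), (0,1,0,0), (0,1,0,2), (0,1,2,2), (1,1,0,0), (1,1,0,2)
SC∖claimed = {(0,0,0,2)}

missing: P0.r0=0 P0.r1=0 P1.r0=0 P1.r1=2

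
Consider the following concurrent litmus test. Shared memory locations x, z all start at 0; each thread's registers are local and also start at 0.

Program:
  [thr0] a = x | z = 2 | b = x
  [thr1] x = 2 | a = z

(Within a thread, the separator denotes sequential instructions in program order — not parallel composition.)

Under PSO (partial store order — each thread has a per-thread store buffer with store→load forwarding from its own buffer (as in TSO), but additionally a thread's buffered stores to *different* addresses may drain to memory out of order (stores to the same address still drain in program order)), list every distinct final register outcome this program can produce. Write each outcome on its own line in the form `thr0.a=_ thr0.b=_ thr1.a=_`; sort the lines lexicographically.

thr0.a=0 thr0.b=0 thr1.a=0
thr0.a=0 thr0.b=0 thr1.a=2
thr0.a=0 thr0.b=2 thr1.a=0
thr0.a=0 thr0.b=2 thr1.a=2
thr0.a=2 thr0.b=2 thr1.a=0
thr0.a=2 thr0.b=2 thr1.a=2

outcome vector order: (thr0.a,thr0.b,thr1.a)
|PSO outcomes| = 6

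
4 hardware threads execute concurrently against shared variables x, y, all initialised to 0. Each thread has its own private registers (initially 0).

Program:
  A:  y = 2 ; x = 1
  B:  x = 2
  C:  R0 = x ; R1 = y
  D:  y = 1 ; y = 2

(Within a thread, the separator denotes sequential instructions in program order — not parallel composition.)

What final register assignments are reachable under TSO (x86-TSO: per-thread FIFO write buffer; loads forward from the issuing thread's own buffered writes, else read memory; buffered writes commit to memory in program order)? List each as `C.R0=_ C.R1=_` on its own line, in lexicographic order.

C.R0=0 C.R1=0
C.R0=0 C.R1=1
C.R0=0 C.R1=2
C.R0=1 C.R1=1
C.R0=1 C.R1=2
C.R0=2 C.R1=0
C.R0=2 C.R1=1
C.R0=2 C.R1=2

outcome vector order: (C.R0,C.R1)
|TSO outcomes| = 8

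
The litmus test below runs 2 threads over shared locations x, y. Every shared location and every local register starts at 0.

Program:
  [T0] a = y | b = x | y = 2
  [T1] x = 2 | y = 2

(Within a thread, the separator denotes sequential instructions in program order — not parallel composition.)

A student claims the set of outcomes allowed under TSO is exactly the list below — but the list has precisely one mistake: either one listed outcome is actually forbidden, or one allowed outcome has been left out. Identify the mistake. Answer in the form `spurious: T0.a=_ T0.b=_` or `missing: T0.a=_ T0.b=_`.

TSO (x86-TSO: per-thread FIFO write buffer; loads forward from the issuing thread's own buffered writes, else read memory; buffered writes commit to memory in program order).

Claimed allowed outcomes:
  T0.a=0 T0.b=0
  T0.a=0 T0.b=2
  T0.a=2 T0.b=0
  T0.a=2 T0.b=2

outcome vector order: (T0.a,T0.b)
under TSO → <0 0>, <0 2>, <2 2>
claimed∖TSO = {<2 0>}

spurious: T0.a=2 T0.b=0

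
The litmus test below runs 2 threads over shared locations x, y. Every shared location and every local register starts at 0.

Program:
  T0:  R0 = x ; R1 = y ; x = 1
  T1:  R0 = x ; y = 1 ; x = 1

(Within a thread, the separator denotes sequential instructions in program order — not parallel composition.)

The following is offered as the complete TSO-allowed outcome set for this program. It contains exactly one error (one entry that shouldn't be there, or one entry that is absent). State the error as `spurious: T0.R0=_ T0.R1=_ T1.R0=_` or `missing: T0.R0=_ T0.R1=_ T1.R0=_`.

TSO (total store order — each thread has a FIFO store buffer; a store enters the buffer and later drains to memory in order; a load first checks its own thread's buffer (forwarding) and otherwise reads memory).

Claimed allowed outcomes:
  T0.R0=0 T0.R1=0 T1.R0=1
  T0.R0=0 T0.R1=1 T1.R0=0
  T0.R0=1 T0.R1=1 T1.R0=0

outcome vector order: (T0.R0,T0.R1,T1.R0)
[TSO] allowed = {<0 0 0> <0 0 1> <0 1 0> <1 1 0>}
TSO∖claimed = {<0 0 0>}

missing: T0.R0=0 T0.R1=0 T1.R0=0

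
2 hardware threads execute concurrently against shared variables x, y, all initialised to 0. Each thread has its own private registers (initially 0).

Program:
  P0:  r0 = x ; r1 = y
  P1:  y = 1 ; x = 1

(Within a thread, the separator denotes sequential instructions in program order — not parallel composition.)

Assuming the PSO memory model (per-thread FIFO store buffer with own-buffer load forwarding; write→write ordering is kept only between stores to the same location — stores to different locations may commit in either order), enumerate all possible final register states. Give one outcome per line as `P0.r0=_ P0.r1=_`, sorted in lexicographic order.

P0.r0=0 P0.r1=0
P0.r0=0 P0.r1=1
P0.r0=1 P0.r1=0
P0.r0=1 P0.r1=1

outcome vector order: (P0.r0,P0.r1)
|PSO outcomes| = 4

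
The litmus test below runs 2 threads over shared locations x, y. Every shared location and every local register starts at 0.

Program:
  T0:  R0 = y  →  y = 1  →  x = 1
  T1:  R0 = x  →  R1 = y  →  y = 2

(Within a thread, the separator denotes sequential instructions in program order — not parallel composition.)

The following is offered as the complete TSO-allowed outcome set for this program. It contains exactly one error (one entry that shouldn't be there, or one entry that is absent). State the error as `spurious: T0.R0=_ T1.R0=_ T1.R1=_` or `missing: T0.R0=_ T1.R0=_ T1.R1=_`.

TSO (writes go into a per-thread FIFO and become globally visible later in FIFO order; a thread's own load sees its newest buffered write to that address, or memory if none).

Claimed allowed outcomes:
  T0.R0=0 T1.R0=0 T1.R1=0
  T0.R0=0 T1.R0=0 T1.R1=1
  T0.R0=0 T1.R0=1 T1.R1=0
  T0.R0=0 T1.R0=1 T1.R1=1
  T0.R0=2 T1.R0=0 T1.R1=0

spurious: T0.R0=0 T1.R0=1 T1.R1=0

outcome vector order: (T0.R0,T1.R0,T1.R1)
under TSO → <0 0 0> <0 0 1> <0 1 1> <2 0 0>
claimed∖TSO = {<0 1 0>}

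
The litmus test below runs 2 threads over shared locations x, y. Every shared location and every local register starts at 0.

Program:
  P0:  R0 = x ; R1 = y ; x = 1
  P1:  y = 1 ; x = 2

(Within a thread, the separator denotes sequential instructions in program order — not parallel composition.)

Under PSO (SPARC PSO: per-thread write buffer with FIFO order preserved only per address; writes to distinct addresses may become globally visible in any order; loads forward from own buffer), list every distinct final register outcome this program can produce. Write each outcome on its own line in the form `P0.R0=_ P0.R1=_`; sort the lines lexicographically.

P0.R0=0 P0.R1=0
P0.R0=0 P0.R1=1
P0.R0=2 P0.R1=0
P0.R0=2 P0.R1=1

outcome vector order: (P0.R0,P0.R1)
|PSO outcomes| = 4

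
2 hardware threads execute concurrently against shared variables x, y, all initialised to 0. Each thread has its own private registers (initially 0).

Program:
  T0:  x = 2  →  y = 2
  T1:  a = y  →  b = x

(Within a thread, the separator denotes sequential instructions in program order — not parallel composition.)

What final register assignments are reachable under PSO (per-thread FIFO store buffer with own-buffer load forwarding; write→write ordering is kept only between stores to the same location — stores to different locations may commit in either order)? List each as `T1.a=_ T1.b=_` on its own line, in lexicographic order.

outcome vector order: (T1.a,T1.b)
|PSO outcomes| = 4

T1.a=0 T1.b=0
T1.a=0 T1.b=2
T1.a=2 T1.b=0
T1.a=2 T1.b=2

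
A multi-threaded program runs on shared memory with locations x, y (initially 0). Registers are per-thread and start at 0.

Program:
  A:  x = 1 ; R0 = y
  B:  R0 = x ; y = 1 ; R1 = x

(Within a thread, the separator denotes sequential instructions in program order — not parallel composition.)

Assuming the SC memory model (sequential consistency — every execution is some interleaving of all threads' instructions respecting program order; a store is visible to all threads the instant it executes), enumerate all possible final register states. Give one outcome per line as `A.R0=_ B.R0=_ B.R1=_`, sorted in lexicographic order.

A.R0=0 B.R0=0 B.R1=1
A.R0=0 B.R0=1 B.R1=1
A.R0=1 B.R0=0 B.R1=0
A.R0=1 B.R0=0 B.R1=1
A.R0=1 B.R0=1 B.R1=1

outcome vector order: (A.R0,B.R0,B.R1)
|SC outcomes| = 5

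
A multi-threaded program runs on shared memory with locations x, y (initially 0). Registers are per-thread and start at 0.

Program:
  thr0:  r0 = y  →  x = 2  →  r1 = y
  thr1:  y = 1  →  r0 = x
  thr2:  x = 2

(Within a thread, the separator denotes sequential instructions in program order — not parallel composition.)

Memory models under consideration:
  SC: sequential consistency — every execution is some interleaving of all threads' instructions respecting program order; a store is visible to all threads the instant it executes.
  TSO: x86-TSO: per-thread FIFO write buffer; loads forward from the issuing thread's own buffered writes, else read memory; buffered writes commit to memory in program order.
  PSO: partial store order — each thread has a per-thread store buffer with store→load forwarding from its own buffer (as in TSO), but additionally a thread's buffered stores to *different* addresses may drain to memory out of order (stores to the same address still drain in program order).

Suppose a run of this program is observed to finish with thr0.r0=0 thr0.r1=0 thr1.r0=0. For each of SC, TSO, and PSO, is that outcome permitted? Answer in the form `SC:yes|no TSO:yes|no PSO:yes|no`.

outcome vector order: (thr0.r0,thr0.r1,thr1.r0)
under SC → <0 0 2>; <0 1 0>; <0 1 2>; <1 1 0>; <1 1 2>
under TSO → <0 0 0>; <0 0 2>; <0 1 0>; <0 1 2>; <1 1 0>; <1 1 2>
under PSO → <0 0 0>; <0 0 2>; <0 1 0>; <0 1 2>; <1 1 0>; <1 1 2>
target <0 0 0> ∈ {TSO,PSO}

SC:no TSO:yes PSO:yes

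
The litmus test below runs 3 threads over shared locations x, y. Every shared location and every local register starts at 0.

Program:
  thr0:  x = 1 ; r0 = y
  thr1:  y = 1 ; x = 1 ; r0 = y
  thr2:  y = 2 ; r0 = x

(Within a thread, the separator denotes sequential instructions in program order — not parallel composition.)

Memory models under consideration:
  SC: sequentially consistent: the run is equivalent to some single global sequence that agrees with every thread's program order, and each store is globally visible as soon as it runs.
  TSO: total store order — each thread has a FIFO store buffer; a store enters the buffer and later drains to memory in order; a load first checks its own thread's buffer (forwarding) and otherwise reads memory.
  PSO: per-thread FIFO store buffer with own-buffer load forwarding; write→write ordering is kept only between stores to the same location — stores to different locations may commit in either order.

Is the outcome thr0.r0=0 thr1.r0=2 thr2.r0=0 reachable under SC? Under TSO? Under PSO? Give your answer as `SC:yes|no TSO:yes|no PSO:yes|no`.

outcome vector order: (thr0.r0,thr1.r0,thr2.r0)
under SC → (0,1,1); (0,2,1); (1,1,0); (1,1,1); (1,2,1); (2,1,0); (2,1,1); (2,2,0); (2,2,1)
under TSO → (0,1,0); (0,1,1); (0,2,0); (0,2,1); (1,1,0); (1,1,1); (1,2,0); (1,2,1); (2,1,0); (2,1,1); (2,2,0); (2,2,1)
under PSO → (0,1,0); (0,1,1); (0,2,0); (0,2,1); (1,1,0); (1,1,1); (1,2,0); (1,2,1); (2,1,0); (2,1,1); (2,2,0); (2,2,1)
target (0,2,0) ∈ {TSO,PSO}

SC:no TSO:yes PSO:yes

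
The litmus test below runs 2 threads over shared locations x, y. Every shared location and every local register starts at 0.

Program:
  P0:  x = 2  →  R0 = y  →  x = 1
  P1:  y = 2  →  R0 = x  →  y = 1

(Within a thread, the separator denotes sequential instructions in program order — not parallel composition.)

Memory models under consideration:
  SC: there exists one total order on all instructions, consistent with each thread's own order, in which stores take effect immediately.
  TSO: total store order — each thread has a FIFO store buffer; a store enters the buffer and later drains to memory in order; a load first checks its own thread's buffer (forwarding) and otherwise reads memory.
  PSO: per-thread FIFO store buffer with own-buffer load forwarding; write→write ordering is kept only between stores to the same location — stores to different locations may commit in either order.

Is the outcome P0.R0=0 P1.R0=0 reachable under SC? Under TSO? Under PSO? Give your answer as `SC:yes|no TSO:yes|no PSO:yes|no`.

SC:no TSO:yes PSO:yes

outcome vector order: (P0.R0,P1.R0)
under SC → 0/1; 0/2; 1/0; 1/2; 2/0; 2/1; 2/2
under TSO → 0/0; 0/1; 0/2; 1/0; 1/2; 2/0; 2/1; 2/2
under PSO → 0/0; 0/1; 0/2; 1/0; 1/2; 2/0; 2/1; 2/2
target 0/0 ∈ {TSO,PSO}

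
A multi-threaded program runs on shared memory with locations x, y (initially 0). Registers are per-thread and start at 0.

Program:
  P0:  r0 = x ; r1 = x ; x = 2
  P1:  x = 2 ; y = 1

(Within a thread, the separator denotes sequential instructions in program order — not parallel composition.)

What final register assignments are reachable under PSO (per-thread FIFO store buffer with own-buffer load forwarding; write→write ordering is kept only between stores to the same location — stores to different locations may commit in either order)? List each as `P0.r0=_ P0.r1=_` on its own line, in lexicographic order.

outcome vector order: (P0.r0,P0.r1)
|PSO outcomes| = 3

P0.r0=0 P0.r1=0
P0.r0=0 P0.r1=2
P0.r0=2 P0.r1=2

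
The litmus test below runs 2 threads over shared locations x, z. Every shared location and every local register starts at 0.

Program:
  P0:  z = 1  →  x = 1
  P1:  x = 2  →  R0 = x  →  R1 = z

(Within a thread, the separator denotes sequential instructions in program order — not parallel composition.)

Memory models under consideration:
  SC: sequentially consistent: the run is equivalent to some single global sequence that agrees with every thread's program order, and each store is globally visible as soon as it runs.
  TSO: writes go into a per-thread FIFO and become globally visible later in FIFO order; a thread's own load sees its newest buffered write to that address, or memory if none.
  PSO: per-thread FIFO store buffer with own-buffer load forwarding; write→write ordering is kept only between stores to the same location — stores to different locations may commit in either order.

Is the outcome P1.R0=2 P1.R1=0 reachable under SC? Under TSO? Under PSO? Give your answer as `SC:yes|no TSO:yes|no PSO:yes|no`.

outcome vector order: (P1.R0,P1.R1)
[SC] allowed = {<1 1>; <2 0>; <2 1>}
[TSO] allowed = {<1 1>; <2 0>; <2 1>}
[PSO] allowed = {<1 0>; <1 1>; <2 0>; <2 1>}
target <2 0> ∈ {SC,TSO,PSO}

SC:yes TSO:yes PSO:yes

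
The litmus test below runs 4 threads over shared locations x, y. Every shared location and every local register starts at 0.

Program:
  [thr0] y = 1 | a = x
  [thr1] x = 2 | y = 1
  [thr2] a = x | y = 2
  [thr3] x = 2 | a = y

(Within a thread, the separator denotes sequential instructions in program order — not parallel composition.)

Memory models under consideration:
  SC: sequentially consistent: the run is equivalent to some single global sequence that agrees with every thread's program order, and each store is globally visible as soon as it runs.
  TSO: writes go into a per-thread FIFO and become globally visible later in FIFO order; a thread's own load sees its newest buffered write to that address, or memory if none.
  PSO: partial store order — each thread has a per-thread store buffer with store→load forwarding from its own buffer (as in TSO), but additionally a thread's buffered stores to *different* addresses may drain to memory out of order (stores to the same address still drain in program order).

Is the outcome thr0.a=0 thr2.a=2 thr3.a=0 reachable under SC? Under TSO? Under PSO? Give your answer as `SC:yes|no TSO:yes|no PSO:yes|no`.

SC:no TSO:yes PSO:yes

outcome vector order: (thr0.a,thr2.a,thr3.a)
under SC → 001 002 021 022 200 201 202 220 221 222
under TSO → 000 001 002 020 021 022 200 201 202 220 221 222
under PSO → 000 001 002 020 021 022 200 201 202 220 221 222
target 020 ∈ {TSO,PSO}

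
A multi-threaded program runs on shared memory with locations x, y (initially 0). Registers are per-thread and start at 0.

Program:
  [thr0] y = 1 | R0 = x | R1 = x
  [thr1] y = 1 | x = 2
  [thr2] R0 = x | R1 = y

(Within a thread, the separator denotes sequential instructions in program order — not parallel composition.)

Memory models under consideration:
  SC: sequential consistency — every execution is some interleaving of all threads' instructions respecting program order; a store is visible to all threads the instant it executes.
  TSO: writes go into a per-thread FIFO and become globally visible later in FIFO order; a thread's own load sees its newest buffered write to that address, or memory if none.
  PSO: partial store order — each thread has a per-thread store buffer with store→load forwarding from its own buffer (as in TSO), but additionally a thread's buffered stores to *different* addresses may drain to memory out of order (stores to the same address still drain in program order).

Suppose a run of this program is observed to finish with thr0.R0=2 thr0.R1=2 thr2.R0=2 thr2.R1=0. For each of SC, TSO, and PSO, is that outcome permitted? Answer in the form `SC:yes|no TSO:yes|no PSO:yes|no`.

SC:no TSO:no PSO:yes

outcome vector order: (thr0.R0,thr0.R1,thr2.R0,thr2.R1)
SC: 9 outcomes — {<0 0 0 0>, <0 0 0 1>, <0 0 2 1>, <0 2 0 0>, <0 2 0 1>, <0 2 2 1>, <2 2 0 0>, <2 2 0 1>, <2 2 2 1>}
TSO: 9 outcomes — {<0 0 0 0>, <0 0 0 1>, <0 0 2 1>, <0 2 0 0>, <0 2 0 1>, <0 2 2 1>, <2 2 0 0>, <2 2 0 1>, <2 2 2 1>}
PSO: 12 outcomes — {<0 0 0 0>, <0 0 0 1>, <0 0 2 0>, <0 0 2 1>, <0 2 0 0>, <0 2 0 1>, <0 2 2 0>, <0 2 2 1>, <2 2 0 0>, <2 2 0 1>, <2 2 2 0>, <2 2 2 1>}
target <2 2 2 0> ∈ {PSO}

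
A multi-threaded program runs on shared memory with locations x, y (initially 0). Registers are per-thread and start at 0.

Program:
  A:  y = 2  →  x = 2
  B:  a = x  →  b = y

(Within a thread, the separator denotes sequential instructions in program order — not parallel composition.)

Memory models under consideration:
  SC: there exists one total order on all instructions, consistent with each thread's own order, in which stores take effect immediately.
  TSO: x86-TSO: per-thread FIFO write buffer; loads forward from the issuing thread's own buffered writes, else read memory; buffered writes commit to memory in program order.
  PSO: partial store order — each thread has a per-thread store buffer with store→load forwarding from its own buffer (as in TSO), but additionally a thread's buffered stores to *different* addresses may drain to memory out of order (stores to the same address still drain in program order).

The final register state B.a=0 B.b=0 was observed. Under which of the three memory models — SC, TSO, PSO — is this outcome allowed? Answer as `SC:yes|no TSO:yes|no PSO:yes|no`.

outcome vector order: (B.a,B.b)
SC: 3 outcomes — {<0 0>, <0 2>, <2 2>}
TSO: 3 outcomes — {<0 0>, <0 2>, <2 2>}
PSO: 4 outcomes — {<0 0>, <0 2>, <2 0>, <2 2>}
target <0 0> ∈ {SC,TSO,PSO}

SC:yes TSO:yes PSO:yes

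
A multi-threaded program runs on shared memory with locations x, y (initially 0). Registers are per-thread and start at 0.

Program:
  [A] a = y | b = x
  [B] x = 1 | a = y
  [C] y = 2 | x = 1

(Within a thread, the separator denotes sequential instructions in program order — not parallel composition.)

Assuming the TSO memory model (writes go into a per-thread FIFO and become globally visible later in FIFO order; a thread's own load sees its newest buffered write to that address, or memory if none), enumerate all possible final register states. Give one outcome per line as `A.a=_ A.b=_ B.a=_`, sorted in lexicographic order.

outcome vector order: (A.a,A.b,B.a)
|TSO outcomes| = 8

A.a=0 A.b=0 B.a=0
A.a=0 A.b=0 B.a=2
A.a=0 A.b=1 B.a=0
A.a=0 A.b=1 B.a=2
A.a=2 A.b=0 B.a=0
A.a=2 A.b=0 B.a=2
A.a=2 A.b=1 B.a=0
A.a=2 A.b=1 B.a=2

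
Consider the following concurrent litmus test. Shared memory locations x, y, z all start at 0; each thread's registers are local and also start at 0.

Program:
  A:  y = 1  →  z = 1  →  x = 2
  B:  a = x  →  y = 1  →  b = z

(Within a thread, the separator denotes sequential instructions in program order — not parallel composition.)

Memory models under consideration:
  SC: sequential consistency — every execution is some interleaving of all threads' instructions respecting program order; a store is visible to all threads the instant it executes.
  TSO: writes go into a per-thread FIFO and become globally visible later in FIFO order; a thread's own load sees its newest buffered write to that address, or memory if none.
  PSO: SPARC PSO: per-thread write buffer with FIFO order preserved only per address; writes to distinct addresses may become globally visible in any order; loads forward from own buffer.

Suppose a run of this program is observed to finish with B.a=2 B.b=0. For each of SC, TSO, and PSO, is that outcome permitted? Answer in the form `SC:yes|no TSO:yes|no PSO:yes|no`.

outcome vector order: (B.a,B.b)
SC: 3 outcomes — {<0 0>; <0 1>; <2 1>}
TSO: 3 outcomes — {<0 0>; <0 1>; <2 1>}
PSO: 4 outcomes — {<0 0>; <0 1>; <2 0>; <2 1>}
target <2 0> ∈ {PSO}

SC:no TSO:no PSO:yes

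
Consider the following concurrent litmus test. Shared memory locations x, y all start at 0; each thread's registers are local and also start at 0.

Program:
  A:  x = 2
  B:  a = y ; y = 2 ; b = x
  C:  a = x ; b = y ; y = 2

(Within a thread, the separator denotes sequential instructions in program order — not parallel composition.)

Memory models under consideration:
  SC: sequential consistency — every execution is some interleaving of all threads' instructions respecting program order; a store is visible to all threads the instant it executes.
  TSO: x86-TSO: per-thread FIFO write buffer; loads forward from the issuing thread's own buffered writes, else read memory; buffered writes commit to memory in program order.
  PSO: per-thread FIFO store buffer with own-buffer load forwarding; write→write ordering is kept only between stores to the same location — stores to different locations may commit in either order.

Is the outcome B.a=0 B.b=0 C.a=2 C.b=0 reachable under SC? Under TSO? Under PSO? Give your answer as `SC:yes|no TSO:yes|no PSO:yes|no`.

SC:no TSO:yes PSO:yes

outcome vector order: (B.a,B.b,C.a,C.b)
under SC → 0/0/0/0, 0/0/0/2, 0/0/2/2, 0/2/0/0, 0/2/0/2, 0/2/2/0, 0/2/2/2, 2/0/0/0, 2/2/0/0, 2/2/2/0
under TSO → 0/0/0/0, 0/0/0/2, 0/0/2/0, 0/0/2/2, 0/2/0/0, 0/2/0/2, 0/2/2/0, 0/2/2/2, 2/0/0/0, 2/2/0/0, 2/2/2/0
under PSO → 0/0/0/0, 0/0/0/2, 0/0/2/0, 0/0/2/2, 0/2/0/0, 0/2/0/2, 0/2/2/0, 0/2/2/2, 2/0/0/0, 2/2/0/0, 2/2/2/0
target 0/0/2/0 ∈ {TSO,PSO}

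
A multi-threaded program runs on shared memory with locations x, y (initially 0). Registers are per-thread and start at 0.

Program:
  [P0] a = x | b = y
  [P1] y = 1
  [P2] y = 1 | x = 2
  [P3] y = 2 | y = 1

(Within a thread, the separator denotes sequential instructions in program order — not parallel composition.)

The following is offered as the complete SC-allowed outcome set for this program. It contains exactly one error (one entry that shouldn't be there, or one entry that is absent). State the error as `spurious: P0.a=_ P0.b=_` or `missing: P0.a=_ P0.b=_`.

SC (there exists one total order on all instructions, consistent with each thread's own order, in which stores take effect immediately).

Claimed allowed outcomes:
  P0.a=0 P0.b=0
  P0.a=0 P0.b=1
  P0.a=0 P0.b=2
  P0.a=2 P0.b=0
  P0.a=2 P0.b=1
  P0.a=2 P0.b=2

spurious: P0.a=2 P0.b=0

outcome vector order: (P0.a,P0.b)
under SC → <0 0> <0 1> <0 2> <2 1> <2 2>
claimed∖SC = {<2 0>}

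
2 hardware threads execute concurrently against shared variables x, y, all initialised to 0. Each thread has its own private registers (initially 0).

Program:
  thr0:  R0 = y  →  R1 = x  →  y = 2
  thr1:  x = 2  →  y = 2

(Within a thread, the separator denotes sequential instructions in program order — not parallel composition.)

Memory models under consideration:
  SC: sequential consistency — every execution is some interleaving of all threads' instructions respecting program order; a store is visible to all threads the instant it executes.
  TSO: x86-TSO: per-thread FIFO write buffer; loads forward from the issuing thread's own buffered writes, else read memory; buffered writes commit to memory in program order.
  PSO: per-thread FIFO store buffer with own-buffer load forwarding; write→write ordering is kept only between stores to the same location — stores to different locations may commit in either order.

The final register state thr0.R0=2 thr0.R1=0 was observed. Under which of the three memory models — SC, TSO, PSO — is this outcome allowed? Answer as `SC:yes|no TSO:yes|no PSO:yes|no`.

SC:no TSO:no PSO:yes

outcome vector order: (thr0.R0,thr0.R1)
SC: 3 outcomes — {00; 02; 22}
TSO: 3 outcomes — {00; 02; 22}
PSO: 4 outcomes — {00; 02; 20; 22}
target 20 ∈ {PSO}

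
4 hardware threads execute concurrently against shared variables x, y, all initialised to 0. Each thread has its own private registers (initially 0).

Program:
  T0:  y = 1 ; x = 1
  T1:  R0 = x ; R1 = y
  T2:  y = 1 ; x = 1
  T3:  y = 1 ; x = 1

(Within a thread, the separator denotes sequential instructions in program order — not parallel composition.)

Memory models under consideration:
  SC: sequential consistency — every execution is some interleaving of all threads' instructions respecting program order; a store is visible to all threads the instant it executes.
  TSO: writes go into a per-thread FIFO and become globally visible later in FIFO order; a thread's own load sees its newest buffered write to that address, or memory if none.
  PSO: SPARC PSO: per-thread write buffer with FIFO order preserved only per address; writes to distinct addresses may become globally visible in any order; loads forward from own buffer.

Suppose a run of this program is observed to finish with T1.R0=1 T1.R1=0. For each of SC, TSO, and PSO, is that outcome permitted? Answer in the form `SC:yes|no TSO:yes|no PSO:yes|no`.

outcome vector order: (T1.R0,T1.R1)
SC: 3 outcomes — {0/0, 0/1, 1/1}
TSO: 3 outcomes — {0/0, 0/1, 1/1}
PSO: 4 outcomes — {0/0, 0/1, 1/0, 1/1}
target 1/0 ∈ {PSO}

SC:no TSO:no PSO:yes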